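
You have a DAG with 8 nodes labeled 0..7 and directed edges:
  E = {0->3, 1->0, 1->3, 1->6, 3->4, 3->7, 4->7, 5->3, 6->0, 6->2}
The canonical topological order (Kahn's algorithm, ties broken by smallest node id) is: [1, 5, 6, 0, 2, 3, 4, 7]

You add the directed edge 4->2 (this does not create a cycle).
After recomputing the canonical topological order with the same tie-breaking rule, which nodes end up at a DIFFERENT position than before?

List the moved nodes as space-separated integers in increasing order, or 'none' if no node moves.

Answer: 2 3 4

Derivation:
Old toposort: [1, 5, 6, 0, 2, 3, 4, 7]
Added edge 4->2
Recompute Kahn (smallest-id tiebreak):
  initial in-degrees: [2, 0, 2, 3, 1, 0, 1, 2]
  ready (indeg=0): [1, 5]
  pop 1: indeg[0]->1; indeg[3]->2; indeg[6]->0 | ready=[5, 6] | order so far=[1]
  pop 5: indeg[3]->1 | ready=[6] | order so far=[1, 5]
  pop 6: indeg[0]->0; indeg[2]->1 | ready=[0] | order so far=[1, 5, 6]
  pop 0: indeg[3]->0 | ready=[3] | order so far=[1, 5, 6, 0]
  pop 3: indeg[4]->0; indeg[7]->1 | ready=[4] | order so far=[1, 5, 6, 0, 3]
  pop 4: indeg[2]->0; indeg[7]->0 | ready=[2, 7] | order so far=[1, 5, 6, 0, 3, 4]
  pop 2: no out-edges | ready=[7] | order so far=[1, 5, 6, 0, 3, 4, 2]
  pop 7: no out-edges | ready=[] | order so far=[1, 5, 6, 0, 3, 4, 2, 7]
New canonical toposort: [1, 5, 6, 0, 3, 4, 2, 7]
Compare positions:
  Node 0: index 3 -> 3 (same)
  Node 1: index 0 -> 0 (same)
  Node 2: index 4 -> 6 (moved)
  Node 3: index 5 -> 4 (moved)
  Node 4: index 6 -> 5 (moved)
  Node 5: index 1 -> 1 (same)
  Node 6: index 2 -> 2 (same)
  Node 7: index 7 -> 7 (same)
Nodes that changed position: 2 3 4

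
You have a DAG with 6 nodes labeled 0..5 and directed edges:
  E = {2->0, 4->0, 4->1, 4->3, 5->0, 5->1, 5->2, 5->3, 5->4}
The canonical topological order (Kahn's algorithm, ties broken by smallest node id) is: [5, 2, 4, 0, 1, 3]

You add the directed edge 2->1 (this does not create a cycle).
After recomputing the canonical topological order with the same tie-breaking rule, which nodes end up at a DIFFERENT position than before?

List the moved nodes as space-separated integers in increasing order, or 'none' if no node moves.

Old toposort: [5, 2, 4, 0, 1, 3]
Added edge 2->1
Recompute Kahn (smallest-id tiebreak):
  initial in-degrees: [3, 3, 1, 2, 1, 0]
  ready (indeg=0): [5]
  pop 5: indeg[0]->2; indeg[1]->2; indeg[2]->0; indeg[3]->1; indeg[4]->0 | ready=[2, 4] | order so far=[5]
  pop 2: indeg[0]->1; indeg[1]->1 | ready=[4] | order so far=[5, 2]
  pop 4: indeg[0]->0; indeg[1]->0; indeg[3]->0 | ready=[0, 1, 3] | order so far=[5, 2, 4]
  pop 0: no out-edges | ready=[1, 3] | order so far=[5, 2, 4, 0]
  pop 1: no out-edges | ready=[3] | order so far=[5, 2, 4, 0, 1]
  pop 3: no out-edges | ready=[] | order so far=[5, 2, 4, 0, 1, 3]
New canonical toposort: [5, 2, 4, 0, 1, 3]
Compare positions:
  Node 0: index 3 -> 3 (same)
  Node 1: index 4 -> 4 (same)
  Node 2: index 1 -> 1 (same)
  Node 3: index 5 -> 5 (same)
  Node 4: index 2 -> 2 (same)
  Node 5: index 0 -> 0 (same)
Nodes that changed position: none

Answer: none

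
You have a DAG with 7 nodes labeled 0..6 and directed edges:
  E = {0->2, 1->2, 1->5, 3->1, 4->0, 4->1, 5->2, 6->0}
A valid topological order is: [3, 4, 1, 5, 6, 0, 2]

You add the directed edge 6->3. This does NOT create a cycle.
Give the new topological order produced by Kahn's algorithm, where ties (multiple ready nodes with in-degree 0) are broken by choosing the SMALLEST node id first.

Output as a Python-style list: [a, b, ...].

Old toposort: [3, 4, 1, 5, 6, 0, 2]
Added edge: 6->3
Position of 6 (4) > position of 3 (0). Must reorder: 6 must now come before 3.
Run Kahn's algorithm (break ties by smallest node id):
  initial in-degrees: [2, 2, 3, 1, 0, 1, 0]
  ready (indeg=0): [4, 6]
  pop 4: indeg[0]->1; indeg[1]->1 | ready=[6] | order so far=[4]
  pop 6: indeg[0]->0; indeg[3]->0 | ready=[0, 3] | order so far=[4, 6]
  pop 0: indeg[2]->2 | ready=[3] | order so far=[4, 6, 0]
  pop 3: indeg[1]->0 | ready=[1] | order so far=[4, 6, 0, 3]
  pop 1: indeg[2]->1; indeg[5]->0 | ready=[5] | order so far=[4, 6, 0, 3, 1]
  pop 5: indeg[2]->0 | ready=[2] | order so far=[4, 6, 0, 3, 1, 5]
  pop 2: no out-edges | ready=[] | order so far=[4, 6, 0, 3, 1, 5, 2]
  Result: [4, 6, 0, 3, 1, 5, 2]

Answer: [4, 6, 0, 3, 1, 5, 2]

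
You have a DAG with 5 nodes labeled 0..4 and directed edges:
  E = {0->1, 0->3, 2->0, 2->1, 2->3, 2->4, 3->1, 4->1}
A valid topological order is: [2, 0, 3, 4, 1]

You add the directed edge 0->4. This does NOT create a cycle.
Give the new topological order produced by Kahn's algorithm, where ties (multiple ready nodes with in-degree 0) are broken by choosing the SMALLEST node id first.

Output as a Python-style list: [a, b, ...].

Answer: [2, 0, 3, 4, 1]

Derivation:
Old toposort: [2, 0, 3, 4, 1]
Added edge: 0->4
Position of 0 (1) < position of 4 (3). Old order still valid.
Run Kahn's algorithm (break ties by smallest node id):
  initial in-degrees: [1, 4, 0, 2, 2]
  ready (indeg=0): [2]
  pop 2: indeg[0]->0; indeg[1]->3; indeg[3]->1; indeg[4]->1 | ready=[0] | order so far=[2]
  pop 0: indeg[1]->2; indeg[3]->0; indeg[4]->0 | ready=[3, 4] | order so far=[2, 0]
  pop 3: indeg[1]->1 | ready=[4] | order so far=[2, 0, 3]
  pop 4: indeg[1]->0 | ready=[1] | order so far=[2, 0, 3, 4]
  pop 1: no out-edges | ready=[] | order so far=[2, 0, 3, 4, 1]
  Result: [2, 0, 3, 4, 1]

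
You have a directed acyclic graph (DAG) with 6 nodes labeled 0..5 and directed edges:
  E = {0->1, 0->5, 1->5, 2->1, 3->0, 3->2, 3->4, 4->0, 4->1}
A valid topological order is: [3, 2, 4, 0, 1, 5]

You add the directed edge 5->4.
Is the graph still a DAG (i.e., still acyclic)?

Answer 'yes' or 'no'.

Answer: no

Derivation:
Given toposort: [3, 2, 4, 0, 1, 5]
Position of 5: index 5; position of 4: index 2
New edge 5->4: backward (u after v in old order)
Backward edge: old toposort is now invalid. Check if this creates a cycle.
Does 4 already reach 5? Reachable from 4: [0, 1, 4, 5]. YES -> cycle!
Still a DAG? no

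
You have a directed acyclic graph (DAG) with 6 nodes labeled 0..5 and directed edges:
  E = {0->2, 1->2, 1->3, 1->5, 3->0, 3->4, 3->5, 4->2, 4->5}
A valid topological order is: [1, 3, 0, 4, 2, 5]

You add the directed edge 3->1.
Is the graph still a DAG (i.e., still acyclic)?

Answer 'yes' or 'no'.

Given toposort: [1, 3, 0, 4, 2, 5]
Position of 3: index 1; position of 1: index 0
New edge 3->1: backward (u after v in old order)
Backward edge: old toposort is now invalid. Check if this creates a cycle.
Does 1 already reach 3? Reachable from 1: [0, 1, 2, 3, 4, 5]. YES -> cycle!
Still a DAG? no

Answer: no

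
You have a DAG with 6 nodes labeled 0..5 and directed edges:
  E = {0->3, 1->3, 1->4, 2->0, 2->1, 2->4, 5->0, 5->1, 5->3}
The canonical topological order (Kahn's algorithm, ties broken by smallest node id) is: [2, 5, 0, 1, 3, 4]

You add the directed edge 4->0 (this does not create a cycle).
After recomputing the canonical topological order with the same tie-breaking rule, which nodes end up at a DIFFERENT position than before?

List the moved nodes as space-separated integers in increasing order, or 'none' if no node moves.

Answer: 0 1 3 4

Derivation:
Old toposort: [2, 5, 0, 1, 3, 4]
Added edge 4->0
Recompute Kahn (smallest-id tiebreak):
  initial in-degrees: [3, 2, 0, 3, 2, 0]
  ready (indeg=0): [2, 5]
  pop 2: indeg[0]->2; indeg[1]->1; indeg[4]->1 | ready=[5] | order so far=[2]
  pop 5: indeg[0]->1; indeg[1]->0; indeg[3]->2 | ready=[1] | order so far=[2, 5]
  pop 1: indeg[3]->1; indeg[4]->0 | ready=[4] | order so far=[2, 5, 1]
  pop 4: indeg[0]->0 | ready=[0] | order so far=[2, 5, 1, 4]
  pop 0: indeg[3]->0 | ready=[3] | order so far=[2, 5, 1, 4, 0]
  pop 3: no out-edges | ready=[] | order so far=[2, 5, 1, 4, 0, 3]
New canonical toposort: [2, 5, 1, 4, 0, 3]
Compare positions:
  Node 0: index 2 -> 4 (moved)
  Node 1: index 3 -> 2 (moved)
  Node 2: index 0 -> 0 (same)
  Node 3: index 4 -> 5 (moved)
  Node 4: index 5 -> 3 (moved)
  Node 5: index 1 -> 1 (same)
Nodes that changed position: 0 1 3 4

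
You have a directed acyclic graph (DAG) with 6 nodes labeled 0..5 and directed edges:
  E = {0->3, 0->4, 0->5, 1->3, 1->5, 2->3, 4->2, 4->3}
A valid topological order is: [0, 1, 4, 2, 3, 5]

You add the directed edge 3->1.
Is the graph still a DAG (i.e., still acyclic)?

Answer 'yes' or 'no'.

Answer: no

Derivation:
Given toposort: [0, 1, 4, 2, 3, 5]
Position of 3: index 4; position of 1: index 1
New edge 3->1: backward (u after v in old order)
Backward edge: old toposort is now invalid. Check if this creates a cycle.
Does 1 already reach 3? Reachable from 1: [1, 3, 5]. YES -> cycle!
Still a DAG? no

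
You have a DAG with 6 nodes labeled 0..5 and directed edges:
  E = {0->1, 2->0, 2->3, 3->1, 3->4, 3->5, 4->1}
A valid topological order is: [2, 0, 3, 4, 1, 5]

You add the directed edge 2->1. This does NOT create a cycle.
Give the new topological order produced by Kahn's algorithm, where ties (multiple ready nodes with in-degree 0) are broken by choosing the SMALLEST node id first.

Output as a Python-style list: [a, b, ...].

Old toposort: [2, 0, 3, 4, 1, 5]
Added edge: 2->1
Position of 2 (0) < position of 1 (4). Old order still valid.
Run Kahn's algorithm (break ties by smallest node id):
  initial in-degrees: [1, 4, 0, 1, 1, 1]
  ready (indeg=0): [2]
  pop 2: indeg[0]->0; indeg[1]->3; indeg[3]->0 | ready=[0, 3] | order so far=[2]
  pop 0: indeg[1]->2 | ready=[3] | order so far=[2, 0]
  pop 3: indeg[1]->1; indeg[4]->0; indeg[5]->0 | ready=[4, 5] | order so far=[2, 0, 3]
  pop 4: indeg[1]->0 | ready=[1, 5] | order so far=[2, 0, 3, 4]
  pop 1: no out-edges | ready=[5] | order so far=[2, 0, 3, 4, 1]
  pop 5: no out-edges | ready=[] | order so far=[2, 0, 3, 4, 1, 5]
  Result: [2, 0, 3, 4, 1, 5]

Answer: [2, 0, 3, 4, 1, 5]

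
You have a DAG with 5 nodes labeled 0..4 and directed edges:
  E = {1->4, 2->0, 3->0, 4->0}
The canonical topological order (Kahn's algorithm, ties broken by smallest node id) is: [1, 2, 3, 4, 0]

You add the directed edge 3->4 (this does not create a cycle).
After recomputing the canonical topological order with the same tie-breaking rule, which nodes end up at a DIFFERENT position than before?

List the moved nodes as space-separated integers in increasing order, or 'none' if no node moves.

Old toposort: [1, 2, 3, 4, 0]
Added edge 3->4
Recompute Kahn (smallest-id tiebreak):
  initial in-degrees: [3, 0, 0, 0, 2]
  ready (indeg=0): [1, 2, 3]
  pop 1: indeg[4]->1 | ready=[2, 3] | order so far=[1]
  pop 2: indeg[0]->2 | ready=[3] | order so far=[1, 2]
  pop 3: indeg[0]->1; indeg[4]->0 | ready=[4] | order so far=[1, 2, 3]
  pop 4: indeg[0]->0 | ready=[0] | order so far=[1, 2, 3, 4]
  pop 0: no out-edges | ready=[] | order so far=[1, 2, 3, 4, 0]
New canonical toposort: [1, 2, 3, 4, 0]
Compare positions:
  Node 0: index 4 -> 4 (same)
  Node 1: index 0 -> 0 (same)
  Node 2: index 1 -> 1 (same)
  Node 3: index 2 -> 2 (same)
  Node 4: index 3 -> 3 (same)
Nodes that changed position: none

Answer: none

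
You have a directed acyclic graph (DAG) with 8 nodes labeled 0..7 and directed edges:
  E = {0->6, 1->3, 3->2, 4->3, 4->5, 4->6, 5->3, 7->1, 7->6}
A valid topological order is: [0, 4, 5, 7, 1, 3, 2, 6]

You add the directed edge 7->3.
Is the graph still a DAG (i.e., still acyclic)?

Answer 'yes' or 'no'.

Given toposort: [0, 4, 5, 7, 1, 3, 2, 6]
Position of 7: index 3; position of 3: index 5
New edge 7->3: forward
Forward edge: respects the existing order. Still a DAG, same toposort still valid.
Still a DAG? yes

Answer: yes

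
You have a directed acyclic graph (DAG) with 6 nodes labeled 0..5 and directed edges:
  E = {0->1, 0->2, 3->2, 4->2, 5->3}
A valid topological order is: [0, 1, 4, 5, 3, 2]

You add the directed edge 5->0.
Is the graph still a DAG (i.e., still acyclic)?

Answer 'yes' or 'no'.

Given toposort: [0, 1, 4, 5, 3, 2]
Position of 5: index 3; position of 0: index 0
New edge 5->0: backward (u after v in old order)
Backward edge: old toposort is now invalid. Check if this creates a cycle.
Does 0 already reach 5? Reachable from 0: [0, 1, 2]. NO -> still a DAG (reorder needed).
Still a DAG? yes

Answer: yes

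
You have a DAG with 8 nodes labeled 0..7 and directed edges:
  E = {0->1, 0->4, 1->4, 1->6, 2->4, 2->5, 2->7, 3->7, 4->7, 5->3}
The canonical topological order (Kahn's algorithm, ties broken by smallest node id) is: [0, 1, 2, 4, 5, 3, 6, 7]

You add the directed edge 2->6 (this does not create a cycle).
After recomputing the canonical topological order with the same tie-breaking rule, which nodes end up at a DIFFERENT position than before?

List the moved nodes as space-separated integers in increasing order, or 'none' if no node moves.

Answer: none

Derivation:
Old toposort: [0, 1, 2, 4, 5, 3, 6, 7]
Added edge 2->6
Recompute Kahn (smallest-id tiebreak):
  initial in-degrees: [0, 1, 0, 1, 3, 1, 2, 3]
  ready (indeg=0): [0, 2]
  pop 0: indeg[1]->0; indeg[4]->2 | ready=[1, 2] | order so far=[0]
  pop 1: indeg[4]->1; indeg[6]->1 | ready=[2] | order so far=[0, 1]
  pop 2: indeg[4]->0; indeg[5]->0; indeg[6]->0; indeg[7]->2 | ready=[4, 5, 6] | order so far=[0, 1, 2]
  pop 4: indeg[7]->1 | ready=[5, 6] | order so far=[0, 1, 2, 4]
  pop 5: indeg[3]->0 | ready=[3, 6] | order so far=[0, 1, 2, 4, 5]
  pop 3: indeg[7]->0 | ready=[6, 7] | order so far=[0, 1, 2, 4, 5, 3]
  pop 6: no out-edges | ready=[7] | order so far=[0, 1, 2, 4, 5, 3, 6]
  pop 7: no out-edges | ready=[] | order so far=[0, 1, 2, 4, 5, 3, 6, 7]
New canonical toposort: [0, 1, 2, 4, 5, 3, 6, 7]
Compare positions:
  Node 0: index 0 -> 0 (same)
  Node 1: index 1 -> 1 (same)
  Node 2: index 2 -> 2 (same)
  Node 3: index 5 -> 5 (same)
  Node 4: index 3 -> 3 (same)
  Node 5: index 4 -> 4 (same)
  Node 6: index 6 -> 6 (same)
  Node 7: index 7 -> 7 (same)
Nodes that changed position: none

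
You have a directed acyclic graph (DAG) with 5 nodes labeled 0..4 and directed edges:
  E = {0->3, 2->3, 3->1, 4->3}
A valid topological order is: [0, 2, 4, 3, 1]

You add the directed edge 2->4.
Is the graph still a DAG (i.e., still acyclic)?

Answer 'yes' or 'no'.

Given toposort: [0, 2, 4, 3, 1]
Position of 2: index 1; position of 4: index 2
New edge 2->4: forward
Forward edge: respects the existing order. Still a DAG, same toposort still valid.
Still a DAG? yes

Answer: yes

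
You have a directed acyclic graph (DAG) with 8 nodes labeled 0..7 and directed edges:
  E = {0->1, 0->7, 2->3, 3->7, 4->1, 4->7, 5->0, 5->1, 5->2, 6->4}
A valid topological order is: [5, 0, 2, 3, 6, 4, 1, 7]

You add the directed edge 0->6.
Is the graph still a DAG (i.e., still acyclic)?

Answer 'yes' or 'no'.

Given toposort: [5, 0, 2, 3, 6, 4, 1, 7]
Position of 0: index 1; position of 6: index 4
New edge 0->6: forward
Forward edge: respects the existing order. Still a DAG, same toposort still valid.
Still a DAG? yes

Answer: yes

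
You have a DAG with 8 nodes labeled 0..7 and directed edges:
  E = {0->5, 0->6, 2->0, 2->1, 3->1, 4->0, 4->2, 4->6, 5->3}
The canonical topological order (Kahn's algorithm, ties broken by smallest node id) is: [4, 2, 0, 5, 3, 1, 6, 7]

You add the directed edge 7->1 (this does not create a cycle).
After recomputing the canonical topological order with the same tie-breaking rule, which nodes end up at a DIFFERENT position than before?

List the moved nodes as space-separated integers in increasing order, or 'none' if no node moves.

Old toposort: [4, 2, 0, 5, 3, 1, 6, 7]
Added edge 7->1
Recompute Kahn (smallest-id tiebreak):
  initial in-degrees: [2, 3, 1, 1, 0, 1, 2, 0]
  ready (indeg=0): [4, 7]
  pop 4: indeg[0]->1; indeg[2]->0; indeg[6]->1 | ready=[2, 7] | order so far=[4]
  pop 2: indeg[0]->0; indeg[1]->2 | ready=[0, 7] | order so far=[4, 2]
  pop 0: indeg[5]->0; indeg[6]->0 | ready=[5, 6, 7] | order so far=[4, 2, 0]
  pop 5: indeg[3]->0 | ready=[3, 6, 7] | order so far=[4, 2, 0, 5]
  pop 3: indeg[1]->1 | ready=[6, 7] | order so far=[4, 2, 0, 5, 3]
  pop 6: no out-edges | ready=[7] | order so far=[4, 2, 0, 5, 3, 6]
  pop 7: indeg[1]->0 | ready=[1] | order so far=[4, 2, 0, 5, 3, 6, 7]
  pop 1: no out-edges | ready=[] | order so far=[4, 2, 0, 5, 3, 6, 7, 1]
New canonical toposort: [4, 2, 0, 5, 3, 6, 7, 1]
Compare positions:
  Node 0: index 2 -> 2 (same)
  Node 1: index 5 -> 7 (moved)
  Node 2: index 1 -> 1 (same)
  Node 3: index 4 -> 4 (same)
  Node 4: index 0 -> 0 (same)
  Node 5: index 3 -> 3 (same)
  Node 6: index 6 -> 5 (moved)
  Node 7: index 7 -> 6 (moved)
Nodes that changed position: 1 6 7

Answer: 1 6 7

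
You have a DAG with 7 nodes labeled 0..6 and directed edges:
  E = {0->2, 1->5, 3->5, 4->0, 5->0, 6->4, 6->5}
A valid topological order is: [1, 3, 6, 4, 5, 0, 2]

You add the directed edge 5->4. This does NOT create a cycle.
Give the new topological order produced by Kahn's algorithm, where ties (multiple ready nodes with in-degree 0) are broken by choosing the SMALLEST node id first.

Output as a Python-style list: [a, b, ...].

Answer: [1, 3, 6, 5, 4, 0, 2]

Derivation:
Old toposort: [1, 3, 6, 4, 5, 0, 2]
Added edge: 5->4
Position of 5 (4) > position of 4 (3). Must reorder: 5 must now come before 4.
Run Kahn's algorithm (break ties by smallest node id):
  initial in-degrees: [2, 0, 1, 0, 2, 3, 0]
  ready (indeg=0): [1, 3, 6]
  pop 1: indeg[5]->2 | ready=[3, 6] | order so far=[1]
  pop 3: indeg[5]->1 | ready=[6] | order so far=[1, 3]
  pop 6: indeg[4]->1; indeg[5]->0 | ready=[5] | order so far=[1, 3, 6]
  pop 5: indeg[0]->1; indeg[4]->0 | ready=[4] | order so far=[1, 3, 6, 5]
  pop 4: indeg[0]->0 | ready=[0] | order so far=[1, 3, 6, 5, 4]
  pop 0: indeg[2]->0 | ready=[2] | order so far=[1, 3, 6, 5, 4, 0]
  pop 2: no out-edges | ready=[] | order so far=[1, 3, 6, 5, 4, 0, 2]
  Result: [1, 3, 6, 5, 4, 0, 2]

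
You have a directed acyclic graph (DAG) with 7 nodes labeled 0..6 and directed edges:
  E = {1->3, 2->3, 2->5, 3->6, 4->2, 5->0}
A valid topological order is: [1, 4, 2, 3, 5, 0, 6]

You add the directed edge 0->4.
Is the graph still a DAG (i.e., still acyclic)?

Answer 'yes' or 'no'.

Given toposort: [1, 4, 2, 3, 5, 0, 6]
Position of 0: index 5; position of 4: index 1
New edge 0->4: backward (u after v in old order)
Backward edge: old toposort is now invalid. Check if this creates a cycle.
Does 4 already reach 0? Reachable from 4: [0, 2, 3, 4, 5, 6]. YES -> cycle!
Still a DAG? no

Answer: no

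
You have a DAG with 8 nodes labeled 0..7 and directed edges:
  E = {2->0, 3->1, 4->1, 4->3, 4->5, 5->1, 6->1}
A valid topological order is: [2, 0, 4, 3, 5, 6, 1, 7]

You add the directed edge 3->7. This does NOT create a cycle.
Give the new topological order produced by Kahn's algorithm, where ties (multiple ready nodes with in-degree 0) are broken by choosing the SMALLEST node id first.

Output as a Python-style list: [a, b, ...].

Old toposort: [2, 0, 4, 3, 5, 6, 1, 7]
Added edge: 3->7
Position of 3 (3) < position of 7 (7). Old order still valid.
Run Kahn's algorithm (break ties by smallest node id):
  initial in-degrees: [1, 4, 0, 1, 0, 1, 0, 1]
  ready (indeg=0): [2, 4, 6]
  pop 2: indeg[0]->0 | ready=[0, 4, 6] | order so far=[2]
  pop 0: no out-edges | ready=[4, 6] | order so far=[2, 0]
  pop 4: indeg[1]->3; indeg[3]->0; indeg[5]->0 | ready=[3, 5, 6] | order so far=[2, 0, 4]
  pop 3: indeg[1]->2; indeg[7]->0 | ready=[5, 6, 7] | order so far=[2, 0, 4, 3]
  pop 5: indeg[1]->1 | ready=[6, 7] | order so far=[2, 0, 4, 3, 5]
  pop 6: indeg[1]->0 | ready=[1, 7] | order so far=[2, 0, 4, 3, 5, 6]
  pop 1: no out-edges | ready=[7] | order so far=[2, 0, 4, 3, 5, 6, 1]
  pop 7: no out-edges | ready=[] | order so far=[2, 0, 4, 3, 5, 6, 1, 7]
  Result: [2, 0, 4, 3, 5, 6, 1, 7]

Answer: [2, 0, 4, 3, 5, 6, 1, 7]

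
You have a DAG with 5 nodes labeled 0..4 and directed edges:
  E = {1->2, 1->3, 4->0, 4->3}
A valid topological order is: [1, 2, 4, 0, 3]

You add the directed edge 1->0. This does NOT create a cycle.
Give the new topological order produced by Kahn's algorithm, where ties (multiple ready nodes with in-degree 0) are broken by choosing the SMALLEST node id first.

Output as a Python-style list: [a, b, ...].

Answer: [1, 2, 4, 0, 3]

Derivation:
Old toposort: [1, 2, 4, 0, 3]
Added edge: 1->0
Position of 1 (0) < position of 0 (3). Old order still valid.
Run Kahn's algorithm (break ties by smallest node id):
  initial in-degrees: [2, 0, 1, 2, 0]
  ready (indeg=0): [1, 4]
  pop 1: indeg[0]->1; indeg[2]->0; indeg[3]->1 | ready=[2, 4] | order so far=[1]
  pop 2: no out-edges | ready=[4] | order so far=[1, 2]
  pop 4: indeg[0]->0; indeg[3]->0 | ready=[0, 3] | order so far=[1, 2, 4]
  pop 0: no out-edges | ready=[3] | order so far=[1, 2, 4, 0]
  pop 3: no out-edges | ready=[] | order so far=[1, 2, 4, 0, 3]
  Result: [1, 2, 4, 0, 3]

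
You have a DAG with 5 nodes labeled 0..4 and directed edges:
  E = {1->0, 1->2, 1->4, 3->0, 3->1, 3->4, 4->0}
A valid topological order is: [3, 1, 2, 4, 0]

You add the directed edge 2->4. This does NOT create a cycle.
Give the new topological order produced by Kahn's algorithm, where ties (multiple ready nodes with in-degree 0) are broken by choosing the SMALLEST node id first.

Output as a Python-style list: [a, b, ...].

Answer: [3, 1, 2, 4, 0]

Derivation:
Old toposort: [3, 1, 2, 4, 0]
Added edge: 2->4
Position of 2 (2) < position of 4 (3). Old order still valid.
Run Kahn's algorithm (break ties by smallest node id):
  initial in-degrees: [3, 1, 1, 0, 3]
  ready (indeg=0): [3]
  pop 3: indeg[0]->2; indeg[1]->0; indeg[4]->2 | ready=[1] | order so far=[3]
  pop 1: indeg[0]->1; indeg[2]->0; indeg[4]->1 | ready=[2] | order so far=[3, 1]
  pop 2: indeg[4]->0 | ready=[4] | order so far=[3, 1, 2]
  pop 4: indeg[0]->0 | ready=[0] | order so far=[3, 1, 2, 4]
  pop 0: no out-edges | ready=[] | order so far=[3, 1, 2, 4, 0]
  Result: [3, 1, 2, 4, 0]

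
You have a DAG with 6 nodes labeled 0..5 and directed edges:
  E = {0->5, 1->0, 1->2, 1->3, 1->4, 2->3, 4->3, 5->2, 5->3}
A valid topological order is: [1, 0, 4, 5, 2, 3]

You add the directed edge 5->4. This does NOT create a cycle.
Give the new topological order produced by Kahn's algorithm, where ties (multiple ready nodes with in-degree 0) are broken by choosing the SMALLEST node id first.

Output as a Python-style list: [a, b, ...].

Answer: [1, 0, 5, 2, 4, 3]

Derivation:
Old toposort: [1, 0, 4, 5, 2, 3]
Added edge: 5->4
Position of 5 (3) > position of 4 (2). Must reorder: 5 must now come before 4.
Run Kahn's algorithm (break ties by smallest node id):
  initial in-degrees: [1, 0, 2, 4, 2, 1]
  ready (indeg=0): [1]
  pop 1: indeg[0]->0; indeg[2]->1; indeg[3]->3; indeg[4]->1 | ready=[0] | order so far=[1]
  pop 0: indeg[5]->0 | ready=[5] | order so far=[1, 0]
  pop 5: indeg[2]->0; indeg[3]->2; indeg[4]->0 | ready=[2, 4] | order so far=[1, 0, 5]
  pop 2: indeg[3]->1 | ready=[4] | order so far=[1, 0, 5, 2]
  pop 4: indeg[3]->0 | ready=[3] | order so far=[1, 0, 5, 2, 4]
  pop 3: no out-edges | ready=[] | order so far=[1, 0, 5, 2, 4, 3]
  Result: [1, 0, 5, 2, 4, 3]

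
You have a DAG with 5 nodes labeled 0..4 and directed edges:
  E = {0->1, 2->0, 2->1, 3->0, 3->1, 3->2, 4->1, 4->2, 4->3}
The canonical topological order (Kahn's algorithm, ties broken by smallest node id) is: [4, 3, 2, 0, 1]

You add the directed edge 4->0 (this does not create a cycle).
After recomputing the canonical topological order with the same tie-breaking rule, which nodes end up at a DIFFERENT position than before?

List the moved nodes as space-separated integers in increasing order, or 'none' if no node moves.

Old toposort: [4, 3, 2, 0, 1]
Added edge 4->0
Recompute Kahn (smallest-id tiebreak):
  initial in-degrees: [3, 4, 2, 1, 0]
  ready (indeg=0): [4]
  pop 4: indeg[0]->2; indeg[1]->3; indeg[2]->1; indeg[3]->0 | ready=[3] | order so far=[4]
  pop 3: indeg[0]->1; indeg[1]->2; indeg[2]->0 | ready=[2] | order so far=[4, 3]
  pop 2: indeg[0]->0; indeg[1]->1 | ready=[0] | order so far=[4, 3, 2]
  pop 0: indeg[1]->0 | ready=[1] | order so far=[4, 3, 2, 0]
  pop 1: no out-edges | ready=[] | order so far=[4, 3, 2, 0, 1]
New canonical toposort: [4, 3, 2, 0, 1]
Compare positions:
  Node 0: index 3 -> 3 (same)
  Node 1: index 4 -> 4 (same)
  Node 2: index 2 -> 2 (same)
  Node 3: index 1 -> 1 (same)
  Node 4: index 0 -> 0 (same)
Nodes that changed position: none

Answer: none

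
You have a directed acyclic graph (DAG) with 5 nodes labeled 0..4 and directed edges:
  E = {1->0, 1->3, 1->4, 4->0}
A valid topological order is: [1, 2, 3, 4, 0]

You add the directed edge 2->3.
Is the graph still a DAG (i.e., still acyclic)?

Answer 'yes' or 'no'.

Answer: yes

Derivation:
Given toposort: [1, 2, 3, 4, 0]
Position of 2: index 1; position of 3: index 2
New edge 2->3: forward
Forward edge: respects the existing order. Still a DAG, same toposort still valid.
Still a DAG? yes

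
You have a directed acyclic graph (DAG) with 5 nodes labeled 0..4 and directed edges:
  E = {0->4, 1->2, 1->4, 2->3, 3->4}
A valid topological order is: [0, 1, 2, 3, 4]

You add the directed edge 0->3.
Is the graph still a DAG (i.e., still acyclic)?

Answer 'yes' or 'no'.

Answer: yes

Derivation:
Given toposort: [0, 1, 2, 3, 4]
Position of 0: index 0; position of 3: index 3
New edge 0->3: forward
Forward edge: respects the existing order. Still a DAG, same toposort still valid.
Still a DAG? yes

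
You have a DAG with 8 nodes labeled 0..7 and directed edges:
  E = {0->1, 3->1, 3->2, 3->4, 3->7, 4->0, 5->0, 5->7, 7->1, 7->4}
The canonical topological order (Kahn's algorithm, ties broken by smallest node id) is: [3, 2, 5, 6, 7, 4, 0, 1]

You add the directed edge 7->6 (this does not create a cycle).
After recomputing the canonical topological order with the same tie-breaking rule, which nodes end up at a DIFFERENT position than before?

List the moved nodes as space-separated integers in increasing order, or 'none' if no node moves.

Answer: 0 1 4 6 7

Derivation:
Old toposort: [3, 2, 5, 6, 7, 4, 0, 1]
Added edge 7->6
Recompute Kahn (smallest-id tiebreak):
  initial in-degrees: [2, 3, 1, 0, 2, 0, 1, 2]
  ready (indeg=0): [3, 5]
  pop 3: indeg[1]->2; indeg[2]->0; indeg[4]->1; indeg[7]->1 | ready=[2, 5] | order so far=[3]
  pop 2: no out-edges | ready=[5] | order so far=[3, 2]
  pop 5: indeg[0]->1; indeg[7]->0 | ready=[7] | order so far=[3, 2, 5]
  pop 7: indeg[1]->1; indeg[4]->0; indeg[6]->0 | ready=[4, 6] | order so far=[3, 2, 5, 7]
  pop 4: indeg[0]->0 | ready=[0, 6] | order so far=[3, 2, 5, 7, 4]
  pop 0: indeg[1]->0 | ready=[1, 6] | order so far=[3, 2, 5, 7, 4, 0]
  pop 1: no out-edges | ready=[6] | order so far=[3, 2, 5, 7, 4, 0, 1]
  pop 6: no out-edges | ready=[] | order so far=[3, 2, 5, 7, 4, 0, 1, 6]
New canonical toposort: [3, 2, 5, 7, 4, 0, 1, 6]
Compare positions:
  Node 0: index 6 -> 5 (moved)
  Node 1: index 7 -> 6 (moved)
  Node 2: index 1 -> 1 (same)
  Node 3: index 0 -> 0 (same)
  Node 4: index 5 -> 4 (moved)
  Node 5: index 2 -> 2 (same)
  Node 6: index 3 -> 7 (moved)
  Node 7: index 4 -> 3 (moved)
Nodes that changed position: 0 1 4 6 7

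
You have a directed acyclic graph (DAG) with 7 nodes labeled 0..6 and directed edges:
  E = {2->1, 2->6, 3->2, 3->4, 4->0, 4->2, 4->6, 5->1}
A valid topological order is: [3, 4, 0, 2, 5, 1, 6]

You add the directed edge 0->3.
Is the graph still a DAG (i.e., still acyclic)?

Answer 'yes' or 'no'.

Given toposort: [3, 4, 0, 2, 5, 1, 6]
Position of 0: index 2; position of 3: index 0
New edge 0->3: backward (u after v in old order)
Backward edge: old toposort is now invalid. Check if this creates a cycle.
Does 3 already reach 0? Reachable from 3: [0, 1, 2, 3, 4, 6]. YES -> cycle!
Still a DAG? no

Answer: no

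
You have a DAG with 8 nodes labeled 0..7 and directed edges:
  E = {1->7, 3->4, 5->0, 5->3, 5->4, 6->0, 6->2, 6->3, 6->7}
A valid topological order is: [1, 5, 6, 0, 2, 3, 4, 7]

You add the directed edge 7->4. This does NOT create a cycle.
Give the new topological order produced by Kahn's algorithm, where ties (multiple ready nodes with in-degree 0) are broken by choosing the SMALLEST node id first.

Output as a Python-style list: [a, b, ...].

Old toposort: [1, 5, 6, 0, 2, 3, 4, 7]
Added edge: 7->4
Position of 7 (7) > position of 4 (6). Must reorder: 7 must now come before 4.
Run Kahn's algorithm (break ties by smallest node id):
  initial in-degrees: [2, 0, 1, 2, 3, 0, 0, 2]
  ready (indeg=0): [1, 5, 6]
  pop 1: indeg[7]->1 | ready=[5, 6] | order so far=[1]
  pop 5: indeg[0]->1; indeg[3]->1; indeg[4]->2 | ready=[6] | order so far=[1, 5]
  pop 6: indeg[0]->0; indeg[2]->0; indeg[3]->0; indeg[7]->0 | ready=[0, 2, 3, 7] | order so far=[1, 5, 6]
  pop 0: no out-edges | ready=[2, 3, 7] | order so far=[1, 5, 6, 0]
  pop 2: no out-edges | ready=[3, 7] | order so far=[1, 5, 6, 0, 2]
  pop 3: indeg[4]->1 | ready=[7] | order so far=[1, 5, 6, 0, 2, 3]
  pop 7: indeg[4]->0 | ready=[4] | order so far=[1, 5, 6, 0, 2, 3, 7]
  pop 4: no out-edges | ready=[] | order so far=[1, 5, 6, 0, 2, 3, 7, 4]
  Result: [1, 5, 6, 0, 2, 3, 7, 4]

Answer: [1, 5, 6, 0, 2, 3, 7, 4]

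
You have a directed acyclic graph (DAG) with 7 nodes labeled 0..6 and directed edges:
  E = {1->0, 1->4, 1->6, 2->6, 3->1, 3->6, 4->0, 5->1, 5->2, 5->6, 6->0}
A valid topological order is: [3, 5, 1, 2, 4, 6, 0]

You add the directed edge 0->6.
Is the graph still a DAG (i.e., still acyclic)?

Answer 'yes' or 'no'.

Answer: no

Derivation:
Given toposort: [3, 5, 1, 2, 4, 6, 0]
Position of 0: index 6; position of 6: index 5
New edge 0->6: backward (u after v in old order)
Backward edge: old toposort is now invalid. Check if this creates a cycle.
Does 6 already reach 0? Reachable from 6: [0, 6]. YES -> cycle!
Still a DAG? no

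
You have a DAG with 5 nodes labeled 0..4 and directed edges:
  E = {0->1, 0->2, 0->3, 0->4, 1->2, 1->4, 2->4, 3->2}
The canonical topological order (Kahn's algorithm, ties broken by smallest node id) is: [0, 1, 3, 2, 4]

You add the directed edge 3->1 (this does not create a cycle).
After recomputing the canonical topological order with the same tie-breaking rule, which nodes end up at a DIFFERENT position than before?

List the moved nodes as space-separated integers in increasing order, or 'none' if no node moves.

Old toposort: [0, 1, 3, 2, 4]
Added edge 3->1
Recompute Kahn (smallest-id tiebreak):
  initial in-degrees: [0, 2, 3, 1, 3]
  ready (indeg=0): [0]
  pop 0: indeg[1]->1; indeg[2]->2; indeg[3]->0; indeg[4]->2 | ready=[3] | order so far=[0]
  pop 3: indeg[1]->0; indeg[2]->1 | ready=[1] | order so far=[0, 3]
  pop 1: indeg[2]->0; indeg[4]->1 | ready=[2] | order so far=[0, 3, 1]
  pop 2: indeg[4]->0 | ready=[4] | order so far=[0, 3, 1, 2]
  pop 4: no out-edges | ready=[] | order so far=[0, 3, 1, 2, 4]
New canonical toposort: [0, 3, 1, 2, 4]
Compare positions:
  Node 0: index 0 -> 0 (same)
  Node 1: index 1 -> 2 (moved)
  Node 2: index 3 -> 3 (same)
  Node 3: index 2 -> 1 (moved)
  Node 4: index 4 -> 4 (same)
Nodes that changed position: 1 3

Answer: 1 3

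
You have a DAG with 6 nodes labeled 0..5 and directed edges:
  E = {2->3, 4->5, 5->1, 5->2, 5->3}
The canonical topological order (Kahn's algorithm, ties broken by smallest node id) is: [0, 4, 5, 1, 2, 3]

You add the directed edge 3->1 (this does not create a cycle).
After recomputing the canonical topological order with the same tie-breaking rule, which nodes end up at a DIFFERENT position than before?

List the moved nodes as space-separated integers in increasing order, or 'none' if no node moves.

Answer: 1 2 3

Derivation:
Old toposort: [0, 4, 5, 1, 2, 3]
Added edge 3->1
Recompute Kahn (smallest-id tiebreak):
  initial in-degrees: [0, 2, 1, 2, 0, 1]
  ready (indeg=0): [0, 4]
  pop 0: no out-edges | ready=[4] | order so far=[0]
  pop 4: indeg[5]->0 | ready=[5] | order so far=[0, 4]
  pop 5: indeg[1]->1; indeg[2]->0; indeg[3]->1 | ready=[2] | order so far=[0, 4, 5]
  pop 2: indeg[3]->0 | ready=[3] | order so far=[0, 4, 5, 2]
  pop 3: indeg[1]->0 | ready=[1] | order so far=[0, 4, 5, 2, 3]
  pop 1: no out-edges | ready=[] | order so far=[0, 4, 5, 2, 3, 1]
New canonical toposort: [0, 4, 5, 2, 3, 1]
Compare positions:
  Node 0: index 0 -> 0 (same)
  Node 1: index 3 -> 5 (moved)
  Node 2: index 4 -> 3 (moved)
  Node 3: index 5 -> 4 (moved)
  Node 4: index 1 -> 1 (same)
  Node 5: index 2 -> 2 (same)
Nodes that changed position: 1 2 3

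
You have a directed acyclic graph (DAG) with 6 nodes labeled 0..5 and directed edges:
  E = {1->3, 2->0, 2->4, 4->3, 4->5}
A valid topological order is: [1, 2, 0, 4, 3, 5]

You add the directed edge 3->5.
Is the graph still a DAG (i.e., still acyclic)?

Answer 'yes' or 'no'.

Given toposort: [1, 2, 0, 4, 3, 5]
Position of 3: index 4; position of 5: index 5
New edge 3->5: forward
Forward edge: respects the existing order. Still a DAG, same toposort still valid.
Still a DAG? yes

Answer: yes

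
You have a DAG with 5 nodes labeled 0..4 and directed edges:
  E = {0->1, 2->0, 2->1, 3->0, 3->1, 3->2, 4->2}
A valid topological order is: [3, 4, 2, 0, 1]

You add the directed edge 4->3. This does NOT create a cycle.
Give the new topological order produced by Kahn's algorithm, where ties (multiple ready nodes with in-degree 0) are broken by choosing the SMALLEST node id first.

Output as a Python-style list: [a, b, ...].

Answer: [4, 3, 2, 0, 1]

Derivation:
Old toposort: [3, 4, 2, 0, 1]
Added edge: 4->3
Position of 4 (1) > position of 3 (0). Must reorder: 4 must now come before 3.
Run Kahn's algorithm (break ties by smallest node id):
  initial in-degrees: [2, 3, 2, 1, 0]
  ready (indeg=0): [4]
  pop 4: indeg[2]->1; indeg[3]->0 | ready=[3] | order so far=[4]
  pop 3: indeg[0]->1; indeg[1]->2; indeg[2]->0 | ready=[2] | order so far=[4, 3]
  pop 2: indeg[0]->0; indeg[1]->1 | ready=[0] | order so far=[4, 3, 2]
  pop 0: indeg[1]->0 | ready=[1] | order so far=[4, 3, 2, 0]
  pop 1: no out-edges | ready=[] | order so far=[4, 3, 2, 0, 1]
  Result: [4, 3, 2, 0, 1]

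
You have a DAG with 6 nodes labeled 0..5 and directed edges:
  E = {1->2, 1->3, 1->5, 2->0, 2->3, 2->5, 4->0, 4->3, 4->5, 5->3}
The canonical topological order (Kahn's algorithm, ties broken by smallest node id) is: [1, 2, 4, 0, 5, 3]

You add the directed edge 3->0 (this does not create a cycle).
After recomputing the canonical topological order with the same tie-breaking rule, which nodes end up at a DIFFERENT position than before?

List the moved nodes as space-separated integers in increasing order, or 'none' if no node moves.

Answer: 0 3 5

Derivation:
Old toposort: [1, 2, 4, 0, 5, 3]
Added edge 3->0
Recompute Kahn (smallest-id tiebreak):
  initial in-degrees: [3, 0, 1, 4, 0, 3]
  ready (indeg=0): [1, 4]
  pop 1: indeg[2]->0; indeg[3]->3; indeg[5]->2 | ready=[2, 4] | order so far=[1]
  pop 2: indeg[0]->2; indeg[3]->2; indeg[5]->1 | ready=[4] | order so far=[1, 2]
  pop 4: indeg[0]->1; indeg[3]->1; indeg[5]->0 | ready=[5] | order so far=[1, 2, 4]
  pop 5: indeg[3]->0 | ready=[3] | order so far=[1, 2, 4, 5]
  pop 3: indeg[0]->0 | ready=[0] | order so far=[1, 2, 4, 5, 3]
  pop 0: no out-edges | ready=[] | order so far=[1, 2, 4, 5, 3, 0]
New canonical toposort: [1, 2, 4, 5, 3, 0]
Compare positions:
  Node 0: index 3 -> 5 (moved)
  Node 1: index 0 -> 0 (same)
  Node 2: index 1 -> 1 (same)
  Node 3: index 5 -> 4 (moved)
  Node 4: index 2 -> 2 (same)
  Node 5: index 4 -> 3 (moved)
Nodes that changed position: 0 3 5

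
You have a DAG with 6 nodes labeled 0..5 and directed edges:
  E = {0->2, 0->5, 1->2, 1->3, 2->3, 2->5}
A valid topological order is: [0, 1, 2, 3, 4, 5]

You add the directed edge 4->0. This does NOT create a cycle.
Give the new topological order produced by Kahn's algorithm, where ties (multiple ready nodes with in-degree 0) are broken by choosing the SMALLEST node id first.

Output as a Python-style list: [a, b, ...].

Answer: [1, 4, 0, 2, 3, 5]

Derivation:
Old toposort: [0, 1, 2, 3, 4, 5]
Added edge: 4->0
Position of 4 (4) > position of 0 (0). Must reorder: 4 must now come before 0.
Run Kahn's algorithm (break ties by smallest node id):
  initial in-degrees: [1, 0, 2, 2, 0, 2]
  ready (indeg=0): [1, 4]
  pop 1: indeg[2]->1; indeg[3]->1 | ready=[4] | order so far=[1]
  pop 4: indeg[0]->0 | ready=[0] | order so far=[1, 4]
  pop 0: indeg[2]->0; indeg[5]->1 | ready=[2] | order so far=[1, 4, 0]
  pop 2: indeg[3]->0; indeg[5]->0 | ready=[3, 5] | order so far=[1, 4, 0, 2]
  pop 3: no out-edges | ready=[5] | order so far=[1, 4, 0, 2, 3]
  pop 5: no out-edges | ready=[] | order so far=[1, 4, 0, 2, 3, 5]
  Result: [1, 4, 0, 2, 3, 5]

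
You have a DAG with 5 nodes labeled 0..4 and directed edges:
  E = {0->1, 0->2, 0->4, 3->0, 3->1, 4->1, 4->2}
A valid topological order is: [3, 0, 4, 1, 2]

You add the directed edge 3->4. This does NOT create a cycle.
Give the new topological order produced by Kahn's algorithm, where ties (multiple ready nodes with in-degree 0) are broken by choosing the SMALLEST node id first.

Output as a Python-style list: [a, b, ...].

Answer: [3, 0, 4, 1, 2]

Derivation:
Old toposort: [3, 0, 4, 1, 2]
Added edge: 3->4
Position of 3 (0) < position of 4 (2). Old order still valid.
Run Kahn's algorithm (break ties by smallest node id):
  initial in-degrees: [1, 3, 2, 0, 2]
  ready (indeg=0): [3]
  pop 3: indeg[0]->0; indeg[1]->2; indeg[4]->1 | ready=[0] | order so far=[3]
  pop 0: indeg[1]->1; indeg[2]->1; indeg[4]->0 | ready=[4] | order so far=[3, 0]
  pop 4: indeg[1]->0; indeg[2]->0 | ready=[1, 2] | order so far=[3, 0, 4]
  pop 1: no out-edges | ready=[2] | order so far=[3, 0, 4, 1]
  pop 2: no out-edges | ready=[] | order so far=[3, 0, 4, 1, 2]
  Result: [3, 0, 4, 1, 2]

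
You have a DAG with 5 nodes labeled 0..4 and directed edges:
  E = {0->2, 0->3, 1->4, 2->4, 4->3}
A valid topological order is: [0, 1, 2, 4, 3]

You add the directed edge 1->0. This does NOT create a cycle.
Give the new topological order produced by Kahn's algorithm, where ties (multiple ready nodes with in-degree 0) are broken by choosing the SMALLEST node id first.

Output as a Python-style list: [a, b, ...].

Old toposort: [0, 1, 2, 4, 3]
Added edge: 1->0
Position of 1 (1) > position of 0 (0). Must reorder: 1 must now come before 0.
Run Kahn's algorithm (break ties by smallest node id):
  initial in-degrees: [1, 0, 1, 2, 2]
  ready (indeg=0): [1]
  pop 1: indeg[0]->0; indeg[4]->1 | ready=[0] | order so far=[1]
  pop 0: indeg[2]->0; indeg[3]->1 | ready=[2] | order so far=[1, 0]
  pop 2: indeg[4]->0 | ready=[4] | order so far=[1, 0, 2]
  pop 4: indeg[3]->0 | ready=[3] | order so far=[1, 0, 2, 4]
  pop 3: no out-edges | ready=[] | order so far=[1, 0, 2, 4, 3]
  Result: [1, 0, 2, 4, 3]

Answer: [1, 0, 2, 4, 3]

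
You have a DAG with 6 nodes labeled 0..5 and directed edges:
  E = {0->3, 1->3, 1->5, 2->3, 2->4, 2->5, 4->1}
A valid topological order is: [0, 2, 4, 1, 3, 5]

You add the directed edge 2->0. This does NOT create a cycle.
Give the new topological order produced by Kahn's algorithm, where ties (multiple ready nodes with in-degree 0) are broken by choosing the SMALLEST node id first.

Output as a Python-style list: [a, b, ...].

Answer: [2, 0, 4, 1, 3, 5]

Derivation:
Old toposort: [0, 2, 4, 1, 3, 5]
Added edge: 2->0
Position of 2 (1) > position of 0 (0). Must reorder: 2 must now come before 0.
Run Kahn's algorithm (break ties by smallest node id):
  initial in-degrees: [1, 1, 0, 3, 1, 2]
  ready (indeg=0): [2]
  pop 2: indeg[0]->0; indeg[3]->2; indeg[4]->0; indeg[5]->1 | ready=[0, 4] | order so far=[2]
  pop 0: indeg[3]->1 | ready=[4] | order so far=[2, 0]
  pop 4: indeg[1]->0 | ready=[1] | order so far=[2, 0, 4]
  pop 1: indeg[3]->0; indeg[5]->0 | ready=[3, 5] | order so far=[2, 0, 4, 1]
  pop 3: no out-edges | ready=[5] | order so far=[2, 0, 4, 1, 3]
  pop 5: no out-edges | ready=[] | order so far=[2, 0, 4, 1, 3, 5]
  Result: [2, 0, 4, 1, 3, 5]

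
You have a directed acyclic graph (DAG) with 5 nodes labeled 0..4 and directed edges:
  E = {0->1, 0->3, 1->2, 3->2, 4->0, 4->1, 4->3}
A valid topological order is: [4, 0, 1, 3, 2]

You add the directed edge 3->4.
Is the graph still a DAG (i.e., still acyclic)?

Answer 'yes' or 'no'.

Answer: no

Derivation:
Given toposort: [4, 0, 1, 3, 2]
Position of 3: index 3; position of 4: index 0
New edge 3->4: backward (u after v in old order)
Backward edge: old toposort is now invalid. Check if this creates a cycle.
Does 4 already reach 3? Reachable from 4: [0, 1, 2, 3, 4]. YES -> cycle!
Still a DAG? no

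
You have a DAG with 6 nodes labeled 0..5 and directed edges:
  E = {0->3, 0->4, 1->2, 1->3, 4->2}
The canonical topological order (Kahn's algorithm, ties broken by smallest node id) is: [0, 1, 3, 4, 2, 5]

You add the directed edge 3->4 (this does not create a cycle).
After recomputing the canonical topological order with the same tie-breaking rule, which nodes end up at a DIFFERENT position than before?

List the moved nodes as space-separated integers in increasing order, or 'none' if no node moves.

Answer: none

Derivation:
Old toposort: [0, 1, 3, 4, 2, 5]
Added edge 3->4
Recompute Kahn (smallest-id tiebreak):
  initial in-degrees: [0, 0, 2, 2, 2, 0]
  ready (indeg=0): [0, 1, 5]
  pop 0: indeg[3]->1; indeg[4]->1 | ready=[1, 5] | order so far=[0]
  pop 1: indeg[2]->1; indeg[3]->0 | ready=[3, 5] | order so far=[0, 1]
  pop 3: indeg[4]->0 | ready=[4, 5] | order so far=[0, 1, 3]
  pop 4: indeg[2]->0 | ready=[2, 5] | order so far=[0, 1, 3, 4]
  pop 2: no out-edges | ready=[5] | order so far=[0, 1, 3, 4, 2]
  pop 5: no out-edges | ready=[] | order so far=[0, 1, 3, 4, 2, 5]
New canonical toposort: [0, 1, 3, 4, 2, 5]
Compare positions:
  Node 0: index 0 -> 0 (same)
  Node 1: index 1 -> 1 (same)
  Node 2: index 4 -> 4 (same)
  Node 3: index 2 -> 2 (same)
  Node 4: index 3 -> 3 (same)
  Node 5: index 5 -> 5 (same)
Nodes that changed position: none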